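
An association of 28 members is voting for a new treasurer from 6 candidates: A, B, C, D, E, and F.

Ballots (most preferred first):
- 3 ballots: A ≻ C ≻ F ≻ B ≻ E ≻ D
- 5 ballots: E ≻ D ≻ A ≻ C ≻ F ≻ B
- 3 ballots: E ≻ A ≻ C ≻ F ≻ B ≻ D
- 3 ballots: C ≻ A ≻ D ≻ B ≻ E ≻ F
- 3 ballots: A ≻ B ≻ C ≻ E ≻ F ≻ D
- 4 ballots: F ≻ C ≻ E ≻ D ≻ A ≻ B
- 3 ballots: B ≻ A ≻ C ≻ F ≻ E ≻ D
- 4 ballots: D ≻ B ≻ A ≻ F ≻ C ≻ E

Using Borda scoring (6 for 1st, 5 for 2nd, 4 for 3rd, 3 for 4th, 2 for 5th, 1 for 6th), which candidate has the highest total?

A

A: 3×6 + 5×4 + 3×5 + 3×5 + 3×6 + 4×2 + 3×5 + 4×4 = 125
B: 3×3 + 5×1 + 3×2 + 3×3 + 3×5 + 4×1 + 3×6 + 4×5 = 86
C: 3×5 + 5×3 + 3×4 + 3×6 + 3×4 + 4×5 + 3×4 + 4×2 = 112
D: 3×1 + 5×5 + 3×1 + 3×4 + 3×1 + 4×3 + 3×1 + 4×6 = 85
E: 3×2 + 5×6 + 3×6 + 3×2 + 3×3 + 4×4 + 3×2 + 4×1 = 95
F: 3×4 + 5×2 + 3×3 + 3×1 + 3×2 + 4×6 + 3×3 + 4×3 = 85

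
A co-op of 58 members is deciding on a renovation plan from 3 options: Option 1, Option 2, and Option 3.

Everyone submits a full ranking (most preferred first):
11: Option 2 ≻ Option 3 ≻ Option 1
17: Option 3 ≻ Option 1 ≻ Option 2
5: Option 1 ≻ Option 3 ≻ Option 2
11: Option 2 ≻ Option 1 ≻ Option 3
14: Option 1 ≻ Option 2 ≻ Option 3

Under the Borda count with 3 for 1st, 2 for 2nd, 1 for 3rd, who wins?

Option 1

Option 1: 11×1 + 17×2 + 5×3 + 11×2 + 14×3 = 124
Option 2: 11×3 + 17×1 + 5×1 + 11×3 + 14×2 = 116
Option 3: 11×2 + 17×3 + 5×2 + 11×1 + 14×1 = 108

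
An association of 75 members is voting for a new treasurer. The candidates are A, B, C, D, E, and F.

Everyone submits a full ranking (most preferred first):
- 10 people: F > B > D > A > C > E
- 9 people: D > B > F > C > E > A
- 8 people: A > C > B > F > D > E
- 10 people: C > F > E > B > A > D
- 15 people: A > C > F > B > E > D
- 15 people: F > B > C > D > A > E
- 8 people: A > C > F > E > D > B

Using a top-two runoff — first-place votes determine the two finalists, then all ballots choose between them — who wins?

F

Round 1 first-place votes: A 31, B 0, C 10, D 9, E 0, F 25. A and F advance.
Runoff: A is ranked above F on 31 ballots, F above A on 44.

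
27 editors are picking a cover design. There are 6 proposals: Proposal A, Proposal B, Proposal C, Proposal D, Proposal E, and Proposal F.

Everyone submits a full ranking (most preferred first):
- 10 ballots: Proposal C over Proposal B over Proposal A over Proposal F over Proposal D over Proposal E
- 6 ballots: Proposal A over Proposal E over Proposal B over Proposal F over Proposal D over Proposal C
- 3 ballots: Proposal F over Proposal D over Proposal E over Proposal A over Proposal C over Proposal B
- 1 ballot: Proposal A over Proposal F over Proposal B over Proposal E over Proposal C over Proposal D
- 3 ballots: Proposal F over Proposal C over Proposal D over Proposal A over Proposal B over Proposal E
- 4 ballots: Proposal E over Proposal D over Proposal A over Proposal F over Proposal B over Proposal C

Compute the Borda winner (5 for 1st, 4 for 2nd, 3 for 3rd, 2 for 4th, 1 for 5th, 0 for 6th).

Proposal A: 10×3 + 6×5 + 3×2 + 1×5 + 3×2 + 4×3 = 89
Proposal B: 10×4 + 6×3 + 3×0 + 1×3 + 3×1 + 4×1 = 68
Proposal C: 10×5 + 6×0 + 3×1 + 1×1 + 3×4 + 4×0 = 66
Proposal D: 10×1 + 6×1 + 3×4 + 1×0 + 3×3 + 4×4 = 53
Proposal E: 10×0 + 6×4 + 3×3 + 1×2 + 3×0 + 4×5 = 55
Proposal F: 10×2 + 6×2 + 3×5 + 1×4 + 3×5 + 4×2 = 74

Proposal A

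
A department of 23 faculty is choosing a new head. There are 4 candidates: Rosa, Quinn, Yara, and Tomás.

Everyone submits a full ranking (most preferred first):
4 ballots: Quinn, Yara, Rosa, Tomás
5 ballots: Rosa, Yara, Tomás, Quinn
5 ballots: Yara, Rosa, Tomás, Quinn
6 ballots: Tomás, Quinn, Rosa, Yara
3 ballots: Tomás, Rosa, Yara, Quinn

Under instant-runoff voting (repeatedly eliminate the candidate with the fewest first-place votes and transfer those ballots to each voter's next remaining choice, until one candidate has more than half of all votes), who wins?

Yara

Round 1: Rosa 5, Quinn 4, Yara 5, Tomás 9. Quinn eliminated.
Round 2: Rosa 5, Yara 9, Tomás 9. Rosa eliminated.
Round 3: Yara 14, Tomás 9. Yara has a majority (≥12).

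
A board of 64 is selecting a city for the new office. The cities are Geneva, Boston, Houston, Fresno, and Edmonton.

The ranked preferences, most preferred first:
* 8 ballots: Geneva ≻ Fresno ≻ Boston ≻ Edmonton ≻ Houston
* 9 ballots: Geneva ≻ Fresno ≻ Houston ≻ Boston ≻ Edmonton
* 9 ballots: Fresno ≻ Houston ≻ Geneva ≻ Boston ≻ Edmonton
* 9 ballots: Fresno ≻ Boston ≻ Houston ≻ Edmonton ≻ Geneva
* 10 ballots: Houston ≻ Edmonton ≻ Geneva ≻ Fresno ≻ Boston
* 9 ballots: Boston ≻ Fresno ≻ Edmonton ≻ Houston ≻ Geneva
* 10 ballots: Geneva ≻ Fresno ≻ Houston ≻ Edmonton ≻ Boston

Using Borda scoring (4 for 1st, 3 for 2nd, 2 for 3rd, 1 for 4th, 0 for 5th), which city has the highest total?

Fresno

Geneva: 8×4 + 9×4 + 9×2 + 9×0 + 10×2 + 9×0 + 10×4 = 146
Boston: 8×2 + 9×1 + 9×1 + 9×3 + 10×0 + 9×4 + 10×0 = 97
Houston: 8×0 + 9×2 + 9×3 + 9×2 + 10×4 + 9×1 + 10×2 = 132
Fresno: 8×3 + 9×3 + 9×4 + 9×4 + 10×1 + 9×3 + 10×3 = 190
Edmonton: 8×1 + 9×0 + 9×0 + 9×1 + 10×3 + 9×2 + 10×1 = 75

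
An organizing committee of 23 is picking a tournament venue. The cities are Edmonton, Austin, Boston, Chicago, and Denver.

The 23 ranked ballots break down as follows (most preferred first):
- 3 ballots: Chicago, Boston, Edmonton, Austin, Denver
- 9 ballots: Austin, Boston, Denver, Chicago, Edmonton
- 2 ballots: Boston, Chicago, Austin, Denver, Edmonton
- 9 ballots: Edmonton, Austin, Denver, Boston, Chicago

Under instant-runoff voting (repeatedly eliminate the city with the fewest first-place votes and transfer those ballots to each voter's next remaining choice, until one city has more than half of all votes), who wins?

Round 1: Edmonton 9, Austin 9, Boston 2, Chicago 3, Denver 0. Denver eliminated.
Round 2: Edmonton 9, Austin 9, Boston 2, Chicago 3. Boston eliminated.
Round 3: Edmonton 9, Austin 9, Chicago 5. Chicago eliminated.
Round 4: Edmonton 12, Austin 11. Edmonton has a majority (≥12).

Edmonton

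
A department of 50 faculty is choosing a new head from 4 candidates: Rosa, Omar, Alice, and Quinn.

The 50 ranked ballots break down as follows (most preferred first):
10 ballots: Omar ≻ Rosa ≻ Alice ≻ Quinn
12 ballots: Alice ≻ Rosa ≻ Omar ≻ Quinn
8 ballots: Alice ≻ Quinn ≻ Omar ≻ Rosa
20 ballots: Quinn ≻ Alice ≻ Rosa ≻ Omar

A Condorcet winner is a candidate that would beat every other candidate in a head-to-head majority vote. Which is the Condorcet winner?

Alice vs Rosa: 40–10
Alice vs Omar: 40–10
Alice vs Quinn: 30–20
Alice beats every other candidate.

Alice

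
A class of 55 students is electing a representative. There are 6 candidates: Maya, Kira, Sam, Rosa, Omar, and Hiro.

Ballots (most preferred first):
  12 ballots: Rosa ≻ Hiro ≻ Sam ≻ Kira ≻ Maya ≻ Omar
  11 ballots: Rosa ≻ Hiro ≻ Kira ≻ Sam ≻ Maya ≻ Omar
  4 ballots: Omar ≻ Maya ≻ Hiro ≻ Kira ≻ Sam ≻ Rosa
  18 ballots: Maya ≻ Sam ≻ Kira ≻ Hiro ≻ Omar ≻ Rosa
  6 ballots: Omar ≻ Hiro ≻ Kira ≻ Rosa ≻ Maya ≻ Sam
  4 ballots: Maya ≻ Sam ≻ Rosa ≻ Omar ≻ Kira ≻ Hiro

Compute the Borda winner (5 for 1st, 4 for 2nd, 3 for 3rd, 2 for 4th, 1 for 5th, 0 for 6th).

Maya: 12×1 + 11×1 + 4×4 + 18×5 + 6×1 + 4×5 = 155
Kira: 12×2 + 11×3 + 4×2 + 18×3 + 6×3 + 4×1 = 141
Sam: 12×3 + 11×2 + 4×1 + 18×4 + 6×0 + 4×4 = 150
Rosa: 12×5 + 11×5 + 4×0 + 18×0 + 6×2 + 4×3 = 139
Omar: 12×0 + 11×0 + 4×5 + 18×1 + 6×5 + 4×2 = 76
Hiro: 12×4 + 11×4 + 4×3 + 18×2 + 6×4 + 4×0 = 164

Hiro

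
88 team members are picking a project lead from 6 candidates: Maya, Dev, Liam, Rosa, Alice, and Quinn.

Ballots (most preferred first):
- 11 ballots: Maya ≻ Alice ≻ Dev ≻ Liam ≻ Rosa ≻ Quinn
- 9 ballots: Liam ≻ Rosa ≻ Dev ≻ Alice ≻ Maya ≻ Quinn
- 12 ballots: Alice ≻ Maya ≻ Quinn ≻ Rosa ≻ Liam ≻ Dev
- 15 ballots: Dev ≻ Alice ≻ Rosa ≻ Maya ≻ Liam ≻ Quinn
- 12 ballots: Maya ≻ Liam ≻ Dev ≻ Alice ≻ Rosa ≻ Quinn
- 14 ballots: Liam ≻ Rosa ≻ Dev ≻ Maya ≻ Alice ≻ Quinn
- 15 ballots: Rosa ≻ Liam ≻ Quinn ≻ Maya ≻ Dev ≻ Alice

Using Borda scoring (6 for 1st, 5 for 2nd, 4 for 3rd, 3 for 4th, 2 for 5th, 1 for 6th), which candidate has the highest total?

Liam

Maya: 11×6 + 9×2 + 12×5 + 15×3 + 12×6 + 14×3 + 15×3 = 348
Dev: 11×4 + 9×4 + 12×1 + 15×6 + 12×4 + 14×4 + 15×2 = 316
Liam: 11×3 + 9×6 + 12×2 + 15×2 + 12×5 + 14×6 + 15×5 = 360
Rosa: 11×2 + 9×5 + 12×3 + 15×4 + 12×2 + 14×5 + 15×6 = 347
Alice: 11×5 + 9×3 + 12×6 + 15×5 + 12×3 + 14×2 + 15×1 = 308
Quinn: 11×1 + 9×1 + 12×4 + 15×1 + 12×1 + 14×1 + 15×4 = 169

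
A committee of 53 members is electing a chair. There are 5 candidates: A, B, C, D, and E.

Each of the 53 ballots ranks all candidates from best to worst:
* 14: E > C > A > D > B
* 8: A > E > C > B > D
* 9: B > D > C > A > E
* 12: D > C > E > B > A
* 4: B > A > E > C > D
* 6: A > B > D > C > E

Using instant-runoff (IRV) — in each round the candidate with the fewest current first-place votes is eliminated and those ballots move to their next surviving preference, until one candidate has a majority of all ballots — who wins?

Round 1: A 14, B 13, C 0, D 12, E 14. C eliminated.
Round 2: A 14, B 13, D 12, E 14. D eliminated.
Round 3: A 14, B 13, E 26. B eliminated.
Round 4: A 27, E 26. A has a majority (≥27).

A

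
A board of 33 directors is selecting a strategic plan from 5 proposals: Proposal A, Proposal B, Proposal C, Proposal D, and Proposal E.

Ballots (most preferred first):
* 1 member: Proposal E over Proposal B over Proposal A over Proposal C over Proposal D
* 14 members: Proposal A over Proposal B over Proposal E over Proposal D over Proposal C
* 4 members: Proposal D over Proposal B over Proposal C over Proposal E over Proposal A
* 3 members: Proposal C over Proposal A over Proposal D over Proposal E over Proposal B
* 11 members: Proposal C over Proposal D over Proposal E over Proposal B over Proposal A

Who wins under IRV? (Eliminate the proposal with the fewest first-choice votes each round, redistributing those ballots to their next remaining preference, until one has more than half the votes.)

Round 1: Proposal A 14, Proposal B 0, Proposal C 14, Proposal D 4, Proposal E 1. Proposal B eliminated.
Round 2: Proposal A 14, Proposal C 14, Proposal D 4, Proposal E 1. Proposal E eliminated.
Round 3: Proposal A 15, Proposal C 14, Proposal D 4. Proposal D eliminated.
Round 4: Proposal A 15, Proposal C 18. Proposal C has a majority (≥17).

Proposal C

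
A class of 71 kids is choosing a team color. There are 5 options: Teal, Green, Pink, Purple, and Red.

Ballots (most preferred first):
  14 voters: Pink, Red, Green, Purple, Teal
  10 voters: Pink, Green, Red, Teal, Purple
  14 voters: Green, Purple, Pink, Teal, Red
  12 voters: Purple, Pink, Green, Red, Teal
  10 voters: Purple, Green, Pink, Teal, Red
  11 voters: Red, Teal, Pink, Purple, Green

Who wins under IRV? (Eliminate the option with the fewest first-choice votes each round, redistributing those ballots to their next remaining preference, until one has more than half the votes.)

Round 1: Teal 0, Green 14, Pink 24, Purple 22, Red 11. Teal eliminated.
Round 2: Green 14, Pink 24, Purple 22, Red 11. Red eliminated.
Round 3: Green 14, Pink 35, Purple 22. Green eliminated.
Round 4: Pink 35, Purple 36. Purple has a majority (≥36).

Purple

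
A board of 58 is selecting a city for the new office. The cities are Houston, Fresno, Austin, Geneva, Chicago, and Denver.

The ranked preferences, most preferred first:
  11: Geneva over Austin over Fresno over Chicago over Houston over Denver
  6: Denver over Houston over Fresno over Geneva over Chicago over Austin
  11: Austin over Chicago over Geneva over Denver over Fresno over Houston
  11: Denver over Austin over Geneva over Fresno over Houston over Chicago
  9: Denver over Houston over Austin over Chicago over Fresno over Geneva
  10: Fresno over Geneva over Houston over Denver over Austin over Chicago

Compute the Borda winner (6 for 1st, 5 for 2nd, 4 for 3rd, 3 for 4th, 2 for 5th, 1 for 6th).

Austin

Houston: 11×2 + 6×5 + 11×1 + 11×2 + 9×5 + 10×4 = 170
Fresno: 11×4 + 6×4 + 11×2 + 11×3 + 9×2 + 10×6 = 201
Austin: 11×5 + 6×1 + 11×6 + 11×5 + 9×4 + 10×2 = 238
Geneva: 11×6 + 6×3 + 11×4 + 11×4 + 9×1 + 10×5 = 231
Chicago: 11×3 + 6×2 + 11×5 + 11×1 + 9×3 + 10×1 = 148
Denver: 11×1 + 6×6 + 11×3 + 11×6 + 9×6 + 10×3 = 230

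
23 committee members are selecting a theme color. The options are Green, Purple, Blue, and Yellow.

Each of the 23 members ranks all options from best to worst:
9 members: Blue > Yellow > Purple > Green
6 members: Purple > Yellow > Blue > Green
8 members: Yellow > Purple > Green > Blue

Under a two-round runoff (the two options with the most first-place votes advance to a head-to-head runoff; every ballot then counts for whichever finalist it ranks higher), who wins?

Round 1 first-place votes: Green 0, Purple 6, Blue 9, Yellow 8. Blue and Yellow advance.
Runoff: Blue is ranked above Yellow on 9 ballots, Yellow above Blue on 14.

Yellow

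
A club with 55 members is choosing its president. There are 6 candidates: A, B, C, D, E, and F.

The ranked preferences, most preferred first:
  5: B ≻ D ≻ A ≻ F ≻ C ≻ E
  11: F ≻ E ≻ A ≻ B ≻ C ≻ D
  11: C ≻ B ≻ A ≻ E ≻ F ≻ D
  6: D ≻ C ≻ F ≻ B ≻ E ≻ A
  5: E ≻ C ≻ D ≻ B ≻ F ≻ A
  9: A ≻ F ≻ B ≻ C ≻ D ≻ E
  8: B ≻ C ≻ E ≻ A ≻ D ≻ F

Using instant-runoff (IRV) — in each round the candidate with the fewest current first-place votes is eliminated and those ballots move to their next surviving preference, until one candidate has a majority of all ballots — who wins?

Round 1: A 9, B 13, C 11, D 6, E 5, F 11. E eliminated.
Round 2: A 9, B 13, C 16, D 6, F 11. D eliminated.
Round 3: A 9, B 13, C 22, F 11. A eliminated.
Round 4: B 13, C 22, F 20. B eliminated.
Round 5: C 30, F 25. C has a majority (≥28).

C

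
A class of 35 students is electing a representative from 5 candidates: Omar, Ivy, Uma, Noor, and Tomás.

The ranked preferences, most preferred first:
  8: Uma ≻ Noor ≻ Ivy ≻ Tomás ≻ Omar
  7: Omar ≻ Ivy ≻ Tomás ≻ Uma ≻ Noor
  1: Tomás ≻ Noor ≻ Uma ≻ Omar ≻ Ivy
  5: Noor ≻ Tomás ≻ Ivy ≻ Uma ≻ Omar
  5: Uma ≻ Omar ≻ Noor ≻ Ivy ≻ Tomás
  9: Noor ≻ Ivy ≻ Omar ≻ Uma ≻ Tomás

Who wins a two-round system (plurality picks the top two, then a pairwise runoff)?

Uma

Round 1 first-place votes: Omar 7, Ivy 0, Uma 13, Noor 14, Tomás 1. Noor and Uma advance.
Runoff: Noor is ranked above Uma on 15 ballots, Uma above Noor on 20.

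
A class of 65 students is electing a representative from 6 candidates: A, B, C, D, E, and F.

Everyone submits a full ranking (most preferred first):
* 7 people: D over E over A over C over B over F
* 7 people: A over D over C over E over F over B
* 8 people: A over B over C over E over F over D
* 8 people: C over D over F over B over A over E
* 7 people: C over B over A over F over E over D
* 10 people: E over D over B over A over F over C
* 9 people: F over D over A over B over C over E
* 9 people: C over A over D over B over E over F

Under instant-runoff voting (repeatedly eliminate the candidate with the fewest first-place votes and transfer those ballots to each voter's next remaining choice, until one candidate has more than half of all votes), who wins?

A

Round 1: A 15, B 0, C 24, D 7, E 10, F 9. B eliminated.
Round 2: A 15, C 24, D 7, E 10, F 9. D eliminated.
Round 3: A 15, C 24, E 17, F 9. F eliminated.
Round 4: A 24, C 24, E 17. E eliminated.
Round 5: A 41, C 24. A has a majority (≥33).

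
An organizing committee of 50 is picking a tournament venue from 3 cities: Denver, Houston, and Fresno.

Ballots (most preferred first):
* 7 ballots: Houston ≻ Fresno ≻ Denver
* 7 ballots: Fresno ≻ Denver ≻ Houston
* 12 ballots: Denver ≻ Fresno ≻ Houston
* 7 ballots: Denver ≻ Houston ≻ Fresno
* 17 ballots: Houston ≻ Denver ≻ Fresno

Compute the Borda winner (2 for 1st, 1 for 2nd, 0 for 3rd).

Denver

Denver: 7×0 + 7×1 + 12×2 + 7×2 + 17×1 = 62
Houston: 7×2 + 7×0 + 12×0 + 7×1 + 17×2 = 55
Fresno: 7×1 + 7×2 + 12×1 + 7×0 + 17×0 = 33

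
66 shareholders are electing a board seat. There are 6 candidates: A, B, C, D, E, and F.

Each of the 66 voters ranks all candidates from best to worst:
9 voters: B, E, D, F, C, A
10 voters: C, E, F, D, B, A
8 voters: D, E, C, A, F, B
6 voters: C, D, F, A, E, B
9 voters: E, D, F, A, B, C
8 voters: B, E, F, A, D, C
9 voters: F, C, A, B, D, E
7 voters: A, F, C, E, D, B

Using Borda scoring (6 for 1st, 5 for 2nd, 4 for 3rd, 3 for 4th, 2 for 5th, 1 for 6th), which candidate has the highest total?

A: 9×1 + 10×1 + 8×3 + 6×3 + 9×3 + 8×3 + 9×4 + 7×6 = 190
B: 9×6 + 10×2 + 8×1 + 6×1 + 9×2 + 8×6 + 9×3 + 7×1 = 188
C: 9×2 + 10×6 + 8×4 + 6×6 + 9×1 + 8×1 + 9×5 + 7×4 = 236
D: 9×4 + 10×3 + 8×6 + 6×5 + 9×5 + 8×2 + 9×2 + 7×2 = 237
E: 9×5 + 10×5 + 8×5 + 6×2 + 9×6 + 8×5 + 9×1 + 7×3 = 271
F: 9×3 + 10×4 + 8×2 + 6×4 + 9×4 + 8×4 + 9×6 + 7×5 = 264

E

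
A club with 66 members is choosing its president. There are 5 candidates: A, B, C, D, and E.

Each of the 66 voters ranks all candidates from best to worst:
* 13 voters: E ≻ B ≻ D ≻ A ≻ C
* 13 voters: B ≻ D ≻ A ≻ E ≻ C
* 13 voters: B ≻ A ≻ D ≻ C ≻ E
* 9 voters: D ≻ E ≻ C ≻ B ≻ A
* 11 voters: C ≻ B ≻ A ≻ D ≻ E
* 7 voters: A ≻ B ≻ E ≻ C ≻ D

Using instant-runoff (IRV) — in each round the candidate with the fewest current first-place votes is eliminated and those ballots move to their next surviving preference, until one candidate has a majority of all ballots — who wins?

B

Round 1: A 7, B 26, C 11, D 9, E 13. A eliminated.
Round 2: B 33, C 11, D 9, E 13. D eliminated.
Round 3: B 33, C 11, E 22. C eliminated.
Round 4: B 44, E 22. B has a majority (≥34).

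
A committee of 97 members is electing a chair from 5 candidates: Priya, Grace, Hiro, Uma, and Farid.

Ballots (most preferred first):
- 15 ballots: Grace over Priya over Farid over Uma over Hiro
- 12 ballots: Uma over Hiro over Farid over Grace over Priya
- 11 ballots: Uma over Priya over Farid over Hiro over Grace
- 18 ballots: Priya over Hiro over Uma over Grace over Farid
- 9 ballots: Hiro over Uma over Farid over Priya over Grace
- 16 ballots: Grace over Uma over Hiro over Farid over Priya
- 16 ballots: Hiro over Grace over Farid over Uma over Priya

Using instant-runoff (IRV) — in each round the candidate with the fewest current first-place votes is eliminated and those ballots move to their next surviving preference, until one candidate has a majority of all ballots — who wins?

Hiro

Round 1: Priya 18, Grace 31, Hiro 25, Uma 23, Farid 0. Farid eliminated.
Round 2: Priya 18, Grace 31, Hiro 25, Uma 23. Priya eliminated.
Round 3: Grace 31, Hiro 43, Uma 23. Uma eliminated.
Round 4: Grace 31, Hiro 66. Hiro has a majority (≥49).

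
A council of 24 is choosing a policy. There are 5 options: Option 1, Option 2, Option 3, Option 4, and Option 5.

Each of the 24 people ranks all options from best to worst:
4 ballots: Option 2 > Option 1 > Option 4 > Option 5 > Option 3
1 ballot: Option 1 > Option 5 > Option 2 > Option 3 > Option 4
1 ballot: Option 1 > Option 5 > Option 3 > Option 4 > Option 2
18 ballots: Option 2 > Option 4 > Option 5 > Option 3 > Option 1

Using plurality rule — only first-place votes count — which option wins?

Option 2

First-place votes: Option 1 2, Option 2 22, Option 3 0, Option 4 0, Option 5 0.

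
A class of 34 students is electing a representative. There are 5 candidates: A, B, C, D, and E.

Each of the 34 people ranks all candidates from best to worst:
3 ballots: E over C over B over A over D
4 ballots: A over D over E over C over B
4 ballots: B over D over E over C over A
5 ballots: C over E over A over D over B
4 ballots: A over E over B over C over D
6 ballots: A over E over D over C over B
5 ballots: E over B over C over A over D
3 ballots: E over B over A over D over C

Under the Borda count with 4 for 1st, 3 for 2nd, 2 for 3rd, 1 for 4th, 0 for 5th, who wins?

A: 3×1 + 4×4 + 4×0 + 5×2 + 4×4 + 6×4 + 5×1 + 3×2 = 80
B: 3×2 + 4×0 + 4×4 + 5×0 + 4×2 + 6×0 + 5×3 + 3×3 = 54
C: 3×3 + 4×1 + 4×1 + 5×4 + 4×1 + 6×1 + 5×2 + 3×0 = 57
D: 3×0 + 4×3 + 4×3 + 5×1 + 4×0 + 6×2 + 5×0 + 3×1 = 44
E: 3×4 + 4×2 + 4×2 + 5×3 + 4×3 + 6×3 + 5×4 + 3×4 = 105

E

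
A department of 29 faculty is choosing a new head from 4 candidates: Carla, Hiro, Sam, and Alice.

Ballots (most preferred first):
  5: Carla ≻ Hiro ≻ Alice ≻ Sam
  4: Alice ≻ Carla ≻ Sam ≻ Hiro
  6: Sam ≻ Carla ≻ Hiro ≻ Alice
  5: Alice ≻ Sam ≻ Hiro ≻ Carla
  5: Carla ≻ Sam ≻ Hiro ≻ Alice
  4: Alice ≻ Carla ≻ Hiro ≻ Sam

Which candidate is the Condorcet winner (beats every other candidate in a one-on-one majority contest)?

Carla vs Hiro: 24–5
Carla vs Sam: 18–11
Carla vs Alice: 16–13
Carla beats every other candidate.

Carla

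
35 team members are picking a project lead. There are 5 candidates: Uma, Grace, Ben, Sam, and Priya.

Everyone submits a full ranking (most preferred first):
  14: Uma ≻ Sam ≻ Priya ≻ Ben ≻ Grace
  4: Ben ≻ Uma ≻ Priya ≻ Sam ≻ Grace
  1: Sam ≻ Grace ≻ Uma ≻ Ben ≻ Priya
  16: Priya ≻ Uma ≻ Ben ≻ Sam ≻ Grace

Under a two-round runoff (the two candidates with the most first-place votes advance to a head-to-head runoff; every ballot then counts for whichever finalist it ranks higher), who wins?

Uma

Round 1 first-place votes: Uma 14, Grace 0, Ben 4, Sam 1, Priya 16. Priya and Uma advance.
Runoff: Priya is ranked above Uma on 16 ballots, Uma above Priya on 19.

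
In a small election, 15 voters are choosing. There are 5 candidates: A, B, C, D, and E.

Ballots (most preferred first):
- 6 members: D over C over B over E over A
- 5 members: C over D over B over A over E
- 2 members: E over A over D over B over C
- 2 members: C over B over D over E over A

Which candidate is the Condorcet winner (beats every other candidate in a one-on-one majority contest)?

D

D vs A: 13–2
D vs B: 13–2
D vs C: 8–7
D vs E: 13–2
D beats every other candidate.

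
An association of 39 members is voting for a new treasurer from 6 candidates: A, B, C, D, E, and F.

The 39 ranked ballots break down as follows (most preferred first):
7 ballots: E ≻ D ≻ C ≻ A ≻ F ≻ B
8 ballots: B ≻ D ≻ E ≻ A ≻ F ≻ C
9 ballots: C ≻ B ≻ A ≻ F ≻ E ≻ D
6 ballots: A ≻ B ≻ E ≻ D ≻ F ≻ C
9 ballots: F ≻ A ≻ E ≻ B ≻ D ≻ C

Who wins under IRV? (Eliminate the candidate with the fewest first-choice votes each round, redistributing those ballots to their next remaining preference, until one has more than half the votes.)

Round 1: A 6, B 8, C 9, D 0, E 7, F 9. D eliminated.
Round 2: A 6, B 8, C 9, E 7, F 9. A eliminated.
Round 3: B 14, C 9, E 7, F 9. E eliminated.
Round 4: B 14, C 16, F 9. F eliminated.
Round 5: B 23, C 16. B has a majority (≥20).

B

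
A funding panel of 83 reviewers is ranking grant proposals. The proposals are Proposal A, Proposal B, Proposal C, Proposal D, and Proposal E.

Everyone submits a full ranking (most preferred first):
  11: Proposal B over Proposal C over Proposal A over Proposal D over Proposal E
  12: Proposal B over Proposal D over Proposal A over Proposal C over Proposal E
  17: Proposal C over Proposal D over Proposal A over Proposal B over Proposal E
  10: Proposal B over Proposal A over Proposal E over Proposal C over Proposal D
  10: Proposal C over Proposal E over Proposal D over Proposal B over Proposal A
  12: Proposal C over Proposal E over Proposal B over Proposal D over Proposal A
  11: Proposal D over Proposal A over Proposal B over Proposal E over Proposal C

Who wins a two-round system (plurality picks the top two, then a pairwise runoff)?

Round 1 first-place votes: Proposal A 0, Proposal B 33, Proposal C 39, Proposal D 11, Proposal E 0. Proposal C and Proposal B advance.
Runoff: Proposal C is ranked above Proposal B on 39 ballots, Proposal B above Proposal C on 44.

Proposal B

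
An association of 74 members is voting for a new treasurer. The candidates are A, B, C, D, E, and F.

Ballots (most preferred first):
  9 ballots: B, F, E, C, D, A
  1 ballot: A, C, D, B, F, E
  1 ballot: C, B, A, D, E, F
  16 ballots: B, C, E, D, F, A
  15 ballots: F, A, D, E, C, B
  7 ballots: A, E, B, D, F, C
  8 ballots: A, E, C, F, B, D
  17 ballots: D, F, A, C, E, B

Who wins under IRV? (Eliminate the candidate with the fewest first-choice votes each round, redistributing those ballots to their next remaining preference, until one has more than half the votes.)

A

Round 1: A 16, B 25, C 1, D 17, E 0, F 15. E eliminated.
Round 2: A 16, B 25, C 1, D 17, F 15. C eliminated.
Round 3: A 16, B 26, D 17, F 15. F eliminated.
Round 4: A 31, B 26, D 17. D eliminated.
Round 5: A 48, B 26. A has a majority (≥38).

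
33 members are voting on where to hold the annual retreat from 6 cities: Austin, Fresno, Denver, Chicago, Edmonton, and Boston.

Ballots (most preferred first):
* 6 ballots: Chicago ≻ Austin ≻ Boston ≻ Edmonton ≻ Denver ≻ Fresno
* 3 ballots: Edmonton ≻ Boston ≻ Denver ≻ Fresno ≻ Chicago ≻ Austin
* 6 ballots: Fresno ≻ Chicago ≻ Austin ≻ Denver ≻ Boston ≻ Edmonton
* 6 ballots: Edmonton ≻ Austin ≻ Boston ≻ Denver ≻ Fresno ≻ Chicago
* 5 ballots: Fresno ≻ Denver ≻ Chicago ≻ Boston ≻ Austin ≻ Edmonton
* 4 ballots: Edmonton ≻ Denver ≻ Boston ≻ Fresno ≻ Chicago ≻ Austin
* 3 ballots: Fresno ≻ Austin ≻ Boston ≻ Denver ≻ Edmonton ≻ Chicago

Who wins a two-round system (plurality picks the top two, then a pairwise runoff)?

Round 1 first-place votes: Austin 0, Fresno 14, Denver 0, Chicago 6, Edmonton 13, Boston 0. Fresno and Edmonton advance.
Runoff: Fresno is ranked above Edmonton on 14 ballots, Edmonton above Fresno on 19.

Edmonton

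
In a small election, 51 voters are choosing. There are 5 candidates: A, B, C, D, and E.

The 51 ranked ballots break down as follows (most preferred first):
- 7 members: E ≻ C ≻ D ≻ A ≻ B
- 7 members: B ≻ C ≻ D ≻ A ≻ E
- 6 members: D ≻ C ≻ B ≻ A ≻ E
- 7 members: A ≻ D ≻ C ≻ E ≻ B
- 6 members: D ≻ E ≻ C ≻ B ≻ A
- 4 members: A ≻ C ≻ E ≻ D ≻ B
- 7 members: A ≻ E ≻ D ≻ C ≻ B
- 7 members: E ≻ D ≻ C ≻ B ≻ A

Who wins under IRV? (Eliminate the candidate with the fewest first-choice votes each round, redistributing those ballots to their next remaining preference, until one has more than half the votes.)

Round 1: A 18, B 7, C 0, D 12, E 14. C eliminated.
Round 2: A 18, B 7, D 12, E 14. B eliminated.
Round 3: A 18, D 19, E 14. E eliminated.
Round 4: A 18, D 33. D has a majority (≥26).

D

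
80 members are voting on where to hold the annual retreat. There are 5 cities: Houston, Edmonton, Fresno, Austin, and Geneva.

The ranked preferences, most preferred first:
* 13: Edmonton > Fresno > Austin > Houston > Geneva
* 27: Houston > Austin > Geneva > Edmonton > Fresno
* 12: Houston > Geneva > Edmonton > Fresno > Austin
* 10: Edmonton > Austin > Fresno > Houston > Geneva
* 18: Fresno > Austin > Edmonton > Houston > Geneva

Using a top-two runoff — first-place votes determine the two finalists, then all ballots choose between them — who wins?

Round 1 first-place votes: Houston 39, Edmonton 23, Fresno 18, Austin 0, Geneva 0. Houston and Edmonton advance.
Runoff: Houston is ranked above Edmonton on 39 ballots, Edmonton above Houston on 41.

Edmonton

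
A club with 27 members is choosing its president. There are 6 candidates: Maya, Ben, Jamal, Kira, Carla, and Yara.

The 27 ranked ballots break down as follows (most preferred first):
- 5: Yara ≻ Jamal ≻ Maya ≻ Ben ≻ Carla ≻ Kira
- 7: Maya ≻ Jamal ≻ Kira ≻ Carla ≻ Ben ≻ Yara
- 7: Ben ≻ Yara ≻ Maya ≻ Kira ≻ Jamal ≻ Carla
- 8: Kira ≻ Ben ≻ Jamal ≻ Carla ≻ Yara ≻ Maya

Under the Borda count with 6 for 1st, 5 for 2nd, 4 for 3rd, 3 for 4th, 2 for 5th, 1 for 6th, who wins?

Ben

Maya: 5×4 + 7×6 + 7×4 + 8×1 = 98
Ben: 5×3 + 7×2 + 7×6 + 8×5 = 111
Jamal: 5×5 + 7×5 + 7×2 + 8×4 = 106
Kira: 5×1 + 7×4 + 7×3 + 8×6 = 102
Carla: 5×2 + 7×3 + 7×1 + 8×3 = 62
Yara: 5×6 + 7×1 + 7×5 + 8×2 = 88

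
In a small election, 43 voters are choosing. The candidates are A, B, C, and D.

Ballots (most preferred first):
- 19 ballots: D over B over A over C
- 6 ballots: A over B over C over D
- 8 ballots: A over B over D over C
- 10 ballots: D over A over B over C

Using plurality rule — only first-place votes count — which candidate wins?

First-place votes: A 14, B 0, C 0, D 29.

D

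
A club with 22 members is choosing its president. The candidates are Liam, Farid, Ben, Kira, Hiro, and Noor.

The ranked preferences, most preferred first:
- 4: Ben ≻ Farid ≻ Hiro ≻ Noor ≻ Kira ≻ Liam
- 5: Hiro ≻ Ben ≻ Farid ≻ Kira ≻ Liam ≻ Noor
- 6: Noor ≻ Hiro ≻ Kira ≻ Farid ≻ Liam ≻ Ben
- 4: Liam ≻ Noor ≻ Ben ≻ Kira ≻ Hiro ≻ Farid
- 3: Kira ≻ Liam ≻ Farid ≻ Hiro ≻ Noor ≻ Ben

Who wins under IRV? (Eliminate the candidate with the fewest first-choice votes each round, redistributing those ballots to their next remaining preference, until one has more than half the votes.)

Hiro

Round 1: Liam 4, Farid 0, Ben 4, Kira 3, Hiro 5, Noor 6. Farid eliminated.
Round 2: Liam 4, Ben 4, Kira 3, Hiro 5, Noor 6. Kira eliminated.
Round 3: Liam 7, Ben 4, Hiro 5, Noor 6. Ben eliminated.
Round 4: Liam 7, Hiro 9, Noor 6. Noor eliminated.
Round 5: Liam 7, Hiro 15. Hiro has a majority (≥12).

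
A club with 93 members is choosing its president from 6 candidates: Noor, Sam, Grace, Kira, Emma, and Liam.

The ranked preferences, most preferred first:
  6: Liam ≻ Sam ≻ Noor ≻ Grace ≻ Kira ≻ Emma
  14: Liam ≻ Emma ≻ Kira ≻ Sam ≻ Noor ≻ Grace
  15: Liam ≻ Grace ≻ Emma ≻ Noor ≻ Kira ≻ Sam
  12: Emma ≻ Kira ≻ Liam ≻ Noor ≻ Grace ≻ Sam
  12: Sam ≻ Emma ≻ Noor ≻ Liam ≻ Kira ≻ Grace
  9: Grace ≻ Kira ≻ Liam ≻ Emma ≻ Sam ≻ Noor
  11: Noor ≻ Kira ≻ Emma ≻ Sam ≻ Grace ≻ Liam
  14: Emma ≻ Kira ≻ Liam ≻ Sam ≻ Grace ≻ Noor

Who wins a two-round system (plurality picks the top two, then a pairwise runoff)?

Round 1 first-place votes: Noor 11, Sam 12, Grace 9, Kira 0, Emma 26, Liam 35. Liam and Emma advance.
Runoff: Liam is ranked above Emma on 44 ballots, Emma above Liam on 49.

Emma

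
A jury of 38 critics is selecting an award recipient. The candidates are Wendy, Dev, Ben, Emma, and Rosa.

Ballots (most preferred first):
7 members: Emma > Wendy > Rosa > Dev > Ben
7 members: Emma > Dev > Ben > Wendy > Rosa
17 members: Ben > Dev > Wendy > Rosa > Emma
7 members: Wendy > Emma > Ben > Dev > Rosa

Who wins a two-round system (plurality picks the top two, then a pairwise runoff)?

Round 1 first-place votes: Wendy 7, Dev 0, Ben 17, Emma 14, Rosa 0. Ben and Emma advance.
Runoff: Ben is ranked above Emma on 17 ballots, Emma above Ben on 21.

Emma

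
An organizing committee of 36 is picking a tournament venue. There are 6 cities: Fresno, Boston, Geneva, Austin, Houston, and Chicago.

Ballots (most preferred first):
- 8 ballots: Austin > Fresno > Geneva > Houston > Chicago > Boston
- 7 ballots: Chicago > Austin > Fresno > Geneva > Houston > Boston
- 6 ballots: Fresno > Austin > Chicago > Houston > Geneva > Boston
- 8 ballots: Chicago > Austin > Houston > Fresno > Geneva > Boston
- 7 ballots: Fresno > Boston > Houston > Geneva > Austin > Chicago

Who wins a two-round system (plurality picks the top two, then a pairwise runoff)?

Round 1 first-place votes: Fresno 13, Boston 0, Geneva 0, Austin 8, Houston 0, Chicago 15. Chicago and Fresno advance.
Runoff: Chicago is ranked above Fresno on 15 ballots, Fresno above Chicago on 21.

Fresno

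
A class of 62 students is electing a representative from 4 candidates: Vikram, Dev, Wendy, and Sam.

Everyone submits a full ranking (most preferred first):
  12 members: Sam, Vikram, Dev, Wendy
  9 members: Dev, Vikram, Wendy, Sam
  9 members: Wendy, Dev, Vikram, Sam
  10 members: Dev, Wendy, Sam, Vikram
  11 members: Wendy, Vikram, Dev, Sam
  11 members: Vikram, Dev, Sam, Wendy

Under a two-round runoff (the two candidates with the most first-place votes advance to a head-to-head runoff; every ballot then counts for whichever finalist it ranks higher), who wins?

Dev

Round 1 first-place votes: Vikram 11, Dev 19, Wendy 20, Sam 12. Wendy and Dev advance.
Runoff: Wendy is ranked above Dev on 20 ballots, Dev above Wendy on 42.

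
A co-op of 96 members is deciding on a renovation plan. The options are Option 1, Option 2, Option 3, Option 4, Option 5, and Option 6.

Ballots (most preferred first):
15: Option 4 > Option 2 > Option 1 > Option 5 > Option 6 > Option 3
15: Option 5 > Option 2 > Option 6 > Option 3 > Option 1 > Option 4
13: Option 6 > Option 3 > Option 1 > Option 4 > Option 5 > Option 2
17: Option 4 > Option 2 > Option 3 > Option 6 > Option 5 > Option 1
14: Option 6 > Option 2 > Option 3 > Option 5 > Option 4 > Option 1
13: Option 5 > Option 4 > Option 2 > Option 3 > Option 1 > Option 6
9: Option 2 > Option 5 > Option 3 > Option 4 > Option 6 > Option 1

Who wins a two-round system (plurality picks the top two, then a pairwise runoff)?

Round 1 first-place votes: Option 1 0, Option 2 9, Option 3 0, Option 4 32, Option 5 28, Option 6 27. Option 4 and Option 5 advance.
Runoff: Option 4 is ranked above Option 5 on 45 ballots, Option 5 above Option 4 on 51.

Option 5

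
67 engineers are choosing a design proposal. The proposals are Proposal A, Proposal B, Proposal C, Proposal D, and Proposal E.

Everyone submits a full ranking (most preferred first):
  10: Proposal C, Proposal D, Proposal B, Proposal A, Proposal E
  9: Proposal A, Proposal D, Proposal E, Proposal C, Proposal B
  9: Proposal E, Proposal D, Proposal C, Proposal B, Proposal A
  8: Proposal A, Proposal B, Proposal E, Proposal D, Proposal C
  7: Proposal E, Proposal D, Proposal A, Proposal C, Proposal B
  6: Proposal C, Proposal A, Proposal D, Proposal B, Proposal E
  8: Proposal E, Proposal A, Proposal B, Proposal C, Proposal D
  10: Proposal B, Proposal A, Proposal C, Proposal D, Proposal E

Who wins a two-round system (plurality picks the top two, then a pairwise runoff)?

Round 1 first-place votes: Proposal A 17, Proposal B 10, Proposal C 16, Proposal D 0, Proposal E 24. Proposal E and Proposal A advance.
Runoff: Proposal E is ranked above Proposal A on 24 ballots, Proposal A above Proposal E on 43.

Proposal A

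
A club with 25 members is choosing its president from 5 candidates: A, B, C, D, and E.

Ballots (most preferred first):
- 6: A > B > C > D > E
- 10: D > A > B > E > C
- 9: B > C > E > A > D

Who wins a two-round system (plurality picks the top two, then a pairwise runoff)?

Round 1 first-place votes: A 6, B 9, C 0, D 10, E 0. D and B advance.
Runoff: D is ranked above B on 10 ballots, B above D on 15.

B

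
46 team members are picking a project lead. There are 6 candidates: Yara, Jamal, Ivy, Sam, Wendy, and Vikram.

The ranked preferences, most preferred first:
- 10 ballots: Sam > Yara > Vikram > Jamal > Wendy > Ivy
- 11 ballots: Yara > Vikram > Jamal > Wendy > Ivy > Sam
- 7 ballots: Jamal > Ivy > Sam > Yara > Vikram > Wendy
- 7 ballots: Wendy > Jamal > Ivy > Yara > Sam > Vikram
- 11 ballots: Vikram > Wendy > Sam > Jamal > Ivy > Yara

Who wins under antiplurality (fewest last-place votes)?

Jamal

Last-place votes: Yara 11, Jamal 0, Ivy 10, Sam 11, Wendy 7, Vikram 7.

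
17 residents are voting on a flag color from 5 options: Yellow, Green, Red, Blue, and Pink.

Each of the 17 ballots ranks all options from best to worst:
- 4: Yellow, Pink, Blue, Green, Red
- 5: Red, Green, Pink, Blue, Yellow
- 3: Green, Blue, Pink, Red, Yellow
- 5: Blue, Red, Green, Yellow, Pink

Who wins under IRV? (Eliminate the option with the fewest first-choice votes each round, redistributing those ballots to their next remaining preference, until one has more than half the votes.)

Blue

Round 1: Yellow 4, Green 3, Red 5, Blue 5, Pink 0. Pink eliminated.
Round 2: Yellow 4, Green 3, Red 5, Blue 5. Green eliminated.
Round 3: Yellow 4, Red 5, Blue 8. Yellow eliminated.
Round 4: Red 5, Blue 12. Blue has a majority (≥9).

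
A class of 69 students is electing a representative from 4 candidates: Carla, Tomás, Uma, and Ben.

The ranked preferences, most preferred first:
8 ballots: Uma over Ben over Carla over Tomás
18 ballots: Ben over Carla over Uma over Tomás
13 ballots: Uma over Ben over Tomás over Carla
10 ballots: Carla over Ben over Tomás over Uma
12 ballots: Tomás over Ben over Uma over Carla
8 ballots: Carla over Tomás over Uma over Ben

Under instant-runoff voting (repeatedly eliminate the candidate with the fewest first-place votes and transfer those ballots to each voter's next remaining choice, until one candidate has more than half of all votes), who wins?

Round 1: Carla 18, Tomás 12, Uma 21, Ben 18. Tomás eliminated.
Round 2: Carla 18, Uma 21, Ben 30. Carla eliminated.
Round 3: Uma 29, Ben 40. Ben has a majority (≥35).

Ben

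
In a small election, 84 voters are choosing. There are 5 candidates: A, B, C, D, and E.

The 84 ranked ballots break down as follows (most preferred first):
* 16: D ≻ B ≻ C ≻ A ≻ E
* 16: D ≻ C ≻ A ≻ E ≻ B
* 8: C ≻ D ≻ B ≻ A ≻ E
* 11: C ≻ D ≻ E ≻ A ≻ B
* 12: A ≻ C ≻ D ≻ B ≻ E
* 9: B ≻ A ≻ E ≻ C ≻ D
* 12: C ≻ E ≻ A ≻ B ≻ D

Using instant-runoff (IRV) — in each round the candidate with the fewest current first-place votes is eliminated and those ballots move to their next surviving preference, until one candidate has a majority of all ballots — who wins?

C

Round 1: A 12, B 9, C 31, D 32, E 0. E eliminated.
Round 2: A 12, B 9, C 31, D 32. B eliminated.
Round 3: A 21, C 31, D 32. A eliminated.
Round 4: C 52, D 32. C has a majority (≥43).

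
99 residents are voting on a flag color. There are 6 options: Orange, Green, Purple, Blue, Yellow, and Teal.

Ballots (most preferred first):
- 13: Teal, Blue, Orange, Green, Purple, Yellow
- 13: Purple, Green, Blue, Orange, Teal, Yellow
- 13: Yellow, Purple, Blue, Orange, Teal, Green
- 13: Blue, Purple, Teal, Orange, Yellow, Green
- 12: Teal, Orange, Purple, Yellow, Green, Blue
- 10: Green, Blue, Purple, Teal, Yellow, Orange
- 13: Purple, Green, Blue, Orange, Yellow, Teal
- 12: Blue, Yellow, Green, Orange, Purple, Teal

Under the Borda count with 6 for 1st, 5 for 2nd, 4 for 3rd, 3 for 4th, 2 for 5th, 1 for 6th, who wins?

Orange: 13×4 + 13×3 + 13×3 + 13×3 + 12×5 + 10×1 + 13×3 + 12×3 = 314
Green: 13×3 + 13×5 + 13×1 + 13×1 + 12×2 + 10×6 + 13×5 + 12×4 = 327
Purple: 13×2 + 13×6 + 13×5 + 13×5 + 12×4 + 10×4 + 13×6 + 12×2 = 424
Blue: 13×5 + 13×4 + 13×4 + 13×6 + 12×1 + 10×5 + 13×4 + 12×6 = 433
Yellow: 13×1 + 13×1 + 13×6 + 13×2 + 12×3 + 10×2 + 13×2 + 12×5 = 272
Teal: 13×6 + 13×2 + 13×2 + 13×4 + 12×6 + 10×3 + 13×1 + 12×1 = 309

Blue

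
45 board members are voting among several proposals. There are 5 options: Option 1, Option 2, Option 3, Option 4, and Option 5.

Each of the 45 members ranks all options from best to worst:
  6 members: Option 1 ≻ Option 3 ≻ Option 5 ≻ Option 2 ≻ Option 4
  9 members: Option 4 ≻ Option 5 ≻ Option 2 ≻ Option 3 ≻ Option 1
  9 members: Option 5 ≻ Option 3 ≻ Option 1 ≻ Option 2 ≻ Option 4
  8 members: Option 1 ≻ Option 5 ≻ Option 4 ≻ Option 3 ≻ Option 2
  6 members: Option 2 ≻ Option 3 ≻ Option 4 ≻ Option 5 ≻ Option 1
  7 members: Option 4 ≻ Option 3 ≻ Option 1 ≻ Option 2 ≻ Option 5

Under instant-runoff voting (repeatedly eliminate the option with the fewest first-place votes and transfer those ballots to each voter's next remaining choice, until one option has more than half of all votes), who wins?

Round 1: Option 1 14, Option 2 6, Option 3 0, Option 4 16, Option 5 9. Option 3 eliminated.
Round 2: Option 1 14, Option 2 6, Option 4 16, Option 5 9. Option 2 eliminated.
Round 3: Option 1 14, Option 4 22, Option 5 9. Option 5 eliminated.
Round 4: Option 1 23, Option 4 22. Option 1 has a majority (≥23).

Option 1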